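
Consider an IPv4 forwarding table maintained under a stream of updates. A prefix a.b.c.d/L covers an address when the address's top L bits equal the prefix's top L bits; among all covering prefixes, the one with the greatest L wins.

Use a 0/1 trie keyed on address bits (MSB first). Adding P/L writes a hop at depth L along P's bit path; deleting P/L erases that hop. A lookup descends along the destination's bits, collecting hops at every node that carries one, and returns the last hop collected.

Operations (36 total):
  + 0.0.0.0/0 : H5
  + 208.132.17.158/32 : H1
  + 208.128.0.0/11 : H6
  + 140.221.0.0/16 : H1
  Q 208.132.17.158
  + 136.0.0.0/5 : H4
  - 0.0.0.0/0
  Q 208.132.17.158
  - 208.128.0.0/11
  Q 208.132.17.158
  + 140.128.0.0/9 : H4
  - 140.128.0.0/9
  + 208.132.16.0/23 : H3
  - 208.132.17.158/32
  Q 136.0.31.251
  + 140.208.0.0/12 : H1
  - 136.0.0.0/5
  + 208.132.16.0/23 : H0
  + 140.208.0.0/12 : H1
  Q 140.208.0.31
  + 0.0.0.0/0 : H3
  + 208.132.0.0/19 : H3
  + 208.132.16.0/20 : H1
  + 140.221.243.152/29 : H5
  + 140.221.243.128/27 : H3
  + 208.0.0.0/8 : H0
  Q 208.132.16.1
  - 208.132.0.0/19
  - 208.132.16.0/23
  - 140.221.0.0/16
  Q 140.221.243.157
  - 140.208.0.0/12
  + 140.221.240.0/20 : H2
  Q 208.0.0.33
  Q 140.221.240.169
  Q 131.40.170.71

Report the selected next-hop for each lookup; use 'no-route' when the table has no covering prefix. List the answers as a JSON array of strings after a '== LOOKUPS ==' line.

Apply in order:
  + 0.0.0.0/0 (H5) depth=0
  + 208.132.17.158/32 (H1) depth=32
  + 208.128.0.0/11 (H6) depth=11
  + 140.221.0.0/16 (H1) depth=16
  Q 208.132.17.158: descend 11010000100001000001000110011110 ; hops seen [H5,H6,H1] ; pick H1
  + 136.0.0.0/5 (H4) depth=5
  del 0.0.0.0/0 (clear depth 0)
  Q 208.132.17.158: descend 11010000100001000001000110011110 ; hops seen [H6,H1] ; pick H1
  del 208.128.0.0/11 (clear depth 11)
  Q 208.132.17.158: descend 11010000100001000001000110011110 ; hops seen [H1] ; pick H1
  + 140.128.0.0/9 (H4) depth=9
  del 140.128.0.0/9 (clear depth 9)
  + 208.132.16.0/23 (H3) depth=23
  del 208.132.17.158/32 (clear depth 32)
  Q 136.0.31.251: descend 10001 ; hops seen [H4] ; pick H4
  + 140.208.0.0/12 (H1) depth=12
  del 136.0.0.0/5 (clear depth 5)
  + 208.132.16.0/23 (H0) depth=23
  + 140.208.0.0/12 (H1) depth=12
  Q 140.208.0.31: descend 100011001101 ; hops seen [H1] ; pick H1
  + 0.0.0.0/0 (H3) depth=0
  + 208.132.0.0/19 (H3) depth=19
  + 208.132.16.0/20 (H1) depth=20
  + 140.221.243.152/29 (H5) depth=29
  + 140.221.243.128/27 (H3) depth=27
  + 208.0.0.0/8 (H0) depth=8
  Q 208.132.16.1: descend 11010000100001000001000 ; hops seen [H3,H0,H3,H1,H0] ; pick H0
  del 208.132.0.0/19 (clear depth 19)
  del 208.132.16.0/23 (clear depth 23)
  del 140.221.0.0/16 (clear depth 16)
  Q 140.221.243.157: descend 10001100110111011111001110011 ; hops seen [H3,H1,H3,H5] ; pick H5
  del 140.208.0.0/12 (clear depth 12)
  + 140.221.240.0/20 (H2) depth=20
  Q 208.0.0.33: descend 11010000 ; hops seen [H3,H0] ; pick H0
  Q 140.221.240.169: descend 1000110011011101111100 ; hops seen [H3,H2] ; pick H2
  Q 131.40.170.71: descend 1000 ; hops seen [H3] ; pick H3

== LOOKUPS ==
["H1","H1","H1","H4","H1","H0","H5","H0","H2","H3"]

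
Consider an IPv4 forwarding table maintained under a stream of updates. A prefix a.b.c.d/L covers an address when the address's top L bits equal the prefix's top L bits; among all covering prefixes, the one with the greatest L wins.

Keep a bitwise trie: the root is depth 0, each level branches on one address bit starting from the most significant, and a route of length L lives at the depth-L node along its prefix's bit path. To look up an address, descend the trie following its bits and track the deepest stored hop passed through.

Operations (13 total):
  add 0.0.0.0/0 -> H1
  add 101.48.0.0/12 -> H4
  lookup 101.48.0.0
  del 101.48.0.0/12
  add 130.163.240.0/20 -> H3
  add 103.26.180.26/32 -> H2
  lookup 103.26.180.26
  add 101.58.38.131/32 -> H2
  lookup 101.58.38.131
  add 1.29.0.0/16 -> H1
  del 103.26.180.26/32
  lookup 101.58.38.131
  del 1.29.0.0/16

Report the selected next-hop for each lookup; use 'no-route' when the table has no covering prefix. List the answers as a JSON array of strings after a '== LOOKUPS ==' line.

Apply in order:
  add 0.0.0.0/0 -> H1 at depth 0
  add 101.48.0.0/12 -> H4 at depth 12
  Q 101.48.0.0: descend 011001010011 ; hops seen [H1,H4] ; pick H4
  del 101.48.0.0/12 (clear depth 12)
  add 130.163.240.0/20 -> H3 at depth 20
  add 103.26.180.26/32 -> H2 at depth 32
  Q 103.26.180.26: descend 01100111000110101011010000011010 ; hops seen [H1,H2] ; pick H2
  add 101.58.38.131/32 -> H2 at depth 32
  Q 101.58.38.131: descend 01100101001110100010011010000011 ; hops seen [H1,H2] ; pick H2
  add 1.29.0.0/16 -> H1 at depth 16
  del 103.26.180.26/32 (clear depth 32)
  Q 101.58.38.131: descend 01100101001110100010011010000011 ; hops seen [H1,H2] ; pick H2
  del 1.29.0.0/16 (clear depth 16)

== LOOKUPS ==
["H4","H2","H2","H2"]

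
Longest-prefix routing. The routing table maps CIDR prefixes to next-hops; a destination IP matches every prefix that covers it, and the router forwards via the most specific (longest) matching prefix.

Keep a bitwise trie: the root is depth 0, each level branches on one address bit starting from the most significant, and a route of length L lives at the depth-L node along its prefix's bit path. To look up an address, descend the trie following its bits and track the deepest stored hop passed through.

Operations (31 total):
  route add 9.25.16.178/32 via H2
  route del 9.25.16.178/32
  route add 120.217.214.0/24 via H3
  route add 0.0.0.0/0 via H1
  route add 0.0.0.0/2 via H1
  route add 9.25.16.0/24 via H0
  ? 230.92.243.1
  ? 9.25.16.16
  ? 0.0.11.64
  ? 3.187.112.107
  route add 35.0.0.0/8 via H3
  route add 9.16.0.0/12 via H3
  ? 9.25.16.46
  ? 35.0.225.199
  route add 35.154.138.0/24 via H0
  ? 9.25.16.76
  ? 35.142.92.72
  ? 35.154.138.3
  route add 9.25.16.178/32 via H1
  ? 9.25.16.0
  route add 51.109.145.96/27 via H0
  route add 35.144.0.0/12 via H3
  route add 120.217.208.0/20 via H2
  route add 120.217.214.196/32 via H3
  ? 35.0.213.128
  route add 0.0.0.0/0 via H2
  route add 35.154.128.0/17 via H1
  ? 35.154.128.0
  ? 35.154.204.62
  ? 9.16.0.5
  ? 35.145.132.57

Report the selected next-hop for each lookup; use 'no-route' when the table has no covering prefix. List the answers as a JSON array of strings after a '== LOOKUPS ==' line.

Apply in order:
  + 9.25.16.178/32 (H2) depth=32
  - 9.25.16.178/32 clear@32
  + 120.217.214.0/24 (H3) depth=24
  + 0.0.0.0/0 (H1) depth=0
  + 0.0.0.0/2 (H1) depth=2
  + 9.25.16.0/24 (H0) depth=24
  ? 230.92.243.1  path d0:H1  best=H1
  ? 9.25.16.16  path d0:H1→d1:-→d2:H1→d3:-→d4:-→d5:-→d6:-→d7:-→d8:-→d9:-→d10:-→d11:-→d12:-→d13:-→d14:-→d15:-→d16:-→d17:-→d18:-→d19:-→d20:-→d21:-→d22:-→d23:-→d24:H0  best=H0
  ? 0.0.11.64  path d0:H1→d1:-→d2:H1→d3:-→d4:-  best=H1
  ? 3.187.112.107  path d0:H1→d1:-→d2:H1→d3:-→d4:-  best=H1
  + 35.0.0.0/8 (H3) depth=8
  + 9.16.0.0/12 (H3) depth=12
  ? 9.25.16.46  path d0:H1→d1:-→d2:H1→d3:-→d4:-→d5:-→d6:-→d7:-→d8:-→d9:-→d10:-→d11:-→d12:H3→d13:-→d14:-→d15:-→d16:-→d17:-→d18:-→d19:-→d20:-→d21:-→d22:-→d23:-→d24:H0  best=H0
  ? 35.0.225.199  path d0:H1→d1:-→d2:H1→d3:-→d4:-→d5:-→d6:-→d7:-→d8:H3  best=H3
  + 35.154.138.0/24 (H0) depth=24
  ? 9.25.16.76  path d0:H1→d1:-→d2:H1→d3:-→d4:-→d5:-→d6:-→d7:-→d8:-→d9:-→d10:-→d11:-→d12:H3→d13:-→d14:-→d15:-→d16:-→d17:-→d18:-→d19:-→d20:-→d21:-→d22:-→d23:-→d24:H0  best=H0
  ? 35.142.92.72  path d0:H1→d1:-→d2:H1→d3:-→d4:-→d5:-→d6:-→d7:-→d8:H3→d9:-→d10:-→d11:-  best=H3
  ? 35.154.138.3  path d0:H1→d1:-→d2:H1→d3:-→d4:-→d5:-→d6:-→d7:-→d8:H3→d9:-→d10:-→d11:-→d12:-→d13:-→d14:-→d15:-→d16:-→d17:-→d18:-→d19:-→d20:-→d21:-→d22:-→d23:-→d24:H0  best=H0
  + 9.25.16.178/32 (H1) depth=32
  ? 9.25.16.0  path d0:H1→d1:-→d2:H1→d3:-→d4:-→d5:-→d6:-→d7:-→d8:-→d9:-→d10:-→d11:-→d12:H3→d13:-→d14:-→d15:-→d16:-→d17:-→d18:-→d19:-→d20:-→d21:-→d22:-→d23:-→d24:H0  best=H0
  + 51.109.145.96/27 (H0) depth=27
  + 35.144.0.0/12 (H3) depth=12
  + 120.217.208.0/20 (H2) depth=20
  + 120.217.214.196/32 (H3) depth=32
  ? 35.0.213.128  path d0:H1→d1:-→d2:H1→d3:-→d4:-→d5:-→d6:-→d7:-→d8:H3  best=H3
  + 0.0.0.0/0 (H2) depth=0
  + 35.154.128.0/17 (H1) depth=17
  ? 35.154.128.0  path d0:H2→d1:-→d2:H1→d3:-→d4:-→d5:-→d6:-→d7:-→d8:H3→d9:-→d10:-→d11:-→d12:H3→d13:-→d14:-→d15:-→d16:-→d17:H1→d18:-→d19:-→d20:-  best=H1
  ? 35.154.204.62  path d0:H2→d1:-→d2:H1→d3:-→d4:-→d5:-→d6:-→d7:-→d8:H3→d9:-→d10:-→d11:-→d12:H3→d13:-→d14:-→d15:-→d16:-→d17:H1  best=H1
  ? 9.16.0.5  path d0:H2→d1:-→d2:H1→d3:-→d4:-→d5:-→d6:-→d7:-→d8:-→d9:-→d10:-→d11:-→d12:H3  best=H3
  ? 35.145.132.57  path d0:H2→d1:-→d2:H1→d3:-→d4:-→d5:-→d6:-→d7:-→d8:H3→d9:-→d10:-→d11:-→d12:H3  best=H3

== LOOKUPS ==
["H1","H0","H1","H1","H0","H3","H0","H3","H0","H0","H3","H1","H1","H3","H3"]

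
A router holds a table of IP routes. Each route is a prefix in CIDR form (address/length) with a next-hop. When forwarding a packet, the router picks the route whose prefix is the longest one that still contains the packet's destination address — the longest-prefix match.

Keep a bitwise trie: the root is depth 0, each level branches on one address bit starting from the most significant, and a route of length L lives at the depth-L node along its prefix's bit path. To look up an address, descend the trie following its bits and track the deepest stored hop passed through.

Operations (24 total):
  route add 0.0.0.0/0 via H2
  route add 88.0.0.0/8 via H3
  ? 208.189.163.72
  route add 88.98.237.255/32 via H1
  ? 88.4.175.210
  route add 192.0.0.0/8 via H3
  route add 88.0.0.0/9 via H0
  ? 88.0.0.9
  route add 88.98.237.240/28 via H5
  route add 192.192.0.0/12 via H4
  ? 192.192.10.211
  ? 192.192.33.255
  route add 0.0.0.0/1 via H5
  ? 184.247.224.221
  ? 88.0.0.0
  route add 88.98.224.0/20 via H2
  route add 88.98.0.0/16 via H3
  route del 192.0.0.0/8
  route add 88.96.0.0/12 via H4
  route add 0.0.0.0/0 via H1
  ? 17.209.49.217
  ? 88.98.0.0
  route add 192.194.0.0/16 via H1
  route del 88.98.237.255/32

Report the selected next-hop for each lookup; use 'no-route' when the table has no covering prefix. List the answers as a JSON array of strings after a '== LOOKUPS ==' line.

Process each operation:
  add 0.0.0.0/0 -> H2 at depth 0
  add 88.0.0.0/8 -> H3 at depth 8
  lookup 208.189.163.72: bits ε walk d0:H2 -> H2
  add 88.98.237.255/32 -> H1 at depth 32
  lookup 88.4.175.210: bits 010110000 walk d0:H2→d1:-→d2:-→d3:-→d4:-→d5:-→d6:-→d7:-→d8:H3→d9:- -> H3
  add 192.0.0.0/8 -> H3 at depth 8
  add 88.0.0.0/9 -> H0 at depth 9
  lookup 88.0.0.9: bits 010110000 walk d0:H2→d1:-→d2:-→d3:-→d4:-→d5:-→d6:-→d7:-→d8:H3→d9:H0 -> H0
  add 88.98.237.240/28 -> H5 at depth 28
  add 192.192.0.0/12 -> H4 at depth 12
  lookup 192.192.10.211: bits 110000001100 walk d0:H2→d1:-→d2:-→d3:-→d4:-→d5:-→d6:-→d7:-→d8:H3→d9:-→d10:-→d11:-→d12:H4 -> H4
  lookup 192.192.33.255: bits 110000001100 walk d0:H2→d1:-→d2:-→d3:-→d4:-→d5:-→d6:-→d7:-→d8:H3→d9:-→d10:-→d11:-→d12:H4 -> H4
  add 0.0.0.0/1 -> H5 at depth 1
  lookup 184.247.224.221: bits 1 walk d0:H2→d1:- -> H2
  lookup 88.0.0.0: bits 010110000 walk d0:H2→d1:H5→d2:-→d3:-→d4:-→d5:-→d6:-→d7:-→d8:H3→d9:H0 -> H0
  add 88.98.224.0/20 -> H2 at depth 20
  add 88.98.0.0/16 -> H3 at depth 16
  - 192.0.0.0/8 clear@8
  add 88.96.0.0/12 -> H4 at depth 12
  add 0.0.0.0/0 -> H1 at depth 0
  lookup 17.209.49.217: bits 0 walk d0:H1→d1:H5 -> H5
  lookup 88.98.0.0: bits 0101100001100010 walk d0:H1→d1:H5→d2:-→d3:-→d4:-→d5:-→d6:-→d7:-→d8:H3→d9:H0→d10:-→d11:-→d12:H4→d13:-→d14:-→d15:-→d16:H3 -> H3
  add 192.194.0.0/16 -> H1 at depth 16
  - 88.98.237.255/32 clear@32

== LOOKUPS ==
["H2","H3","H0","H4","H4","H2","H0","H5","H3"]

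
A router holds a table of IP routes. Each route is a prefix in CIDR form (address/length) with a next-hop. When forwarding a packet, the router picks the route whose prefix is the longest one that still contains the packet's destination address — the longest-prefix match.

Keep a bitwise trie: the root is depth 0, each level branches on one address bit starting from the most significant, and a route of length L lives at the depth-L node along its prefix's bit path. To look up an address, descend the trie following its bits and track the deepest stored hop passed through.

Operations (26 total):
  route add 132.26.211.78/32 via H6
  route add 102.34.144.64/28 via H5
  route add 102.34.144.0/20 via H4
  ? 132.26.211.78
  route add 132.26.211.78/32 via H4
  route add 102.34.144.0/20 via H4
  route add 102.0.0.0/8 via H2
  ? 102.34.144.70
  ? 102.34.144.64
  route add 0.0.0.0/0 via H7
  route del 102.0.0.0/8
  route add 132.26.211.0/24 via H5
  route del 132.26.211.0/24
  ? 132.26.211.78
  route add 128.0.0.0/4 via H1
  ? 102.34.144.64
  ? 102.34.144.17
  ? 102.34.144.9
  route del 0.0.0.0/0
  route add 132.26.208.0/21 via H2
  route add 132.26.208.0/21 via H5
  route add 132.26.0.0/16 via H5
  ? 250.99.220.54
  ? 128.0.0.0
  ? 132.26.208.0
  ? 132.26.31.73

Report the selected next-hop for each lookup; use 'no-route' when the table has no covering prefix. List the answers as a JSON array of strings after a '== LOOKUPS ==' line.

Trace:
  + 132.26.211.78/32 (H6) depth=32
  + 102.34.144.64/28 (H5) depth=28
  + 102.34.144.0/20 (H4) depth=20
  Q 132.26.211.78: descend 10000100000110101101001101001110 ; hops seen [H6] ; pick H6
  + 132.26.211.78/32 (H4) depth=32
  + 102.34.144.0/20 (H4) depth=20
  + 102.0.0.0/8 (H2) depth=8
  Q 102.34.144.70: descend 0110011000100010100100000100 ; hops seen [H2,H4,H5] ; pick H5
  Q 102.34.144.64: descend 0110011000100010100100000100 ; hops seen [H2,H4,H5] ; pick H5
  + 0.0.0.0/0 (H7) depth=0
  - 102.0.0.0/8 clear@8
  + 132.26.211.0/24 (H5) depth=24
  - 132.26.211.0/24 clear@24
  Q 132.26.211.78: descend 10000100000110101101001101001110 ; hops seen [H7,H4] ; pick H4
  + 128.0.0.0/4 (H1) depth=4
  Q 102.34.144.64: descend 0110011000100010100100000100 ; hops seen [H7,H4,H5] ; pick H5
  Q 102.34.144.17: descend 0110011000100010100100000 ; hops seen [H7,H4] ; pick H4
  Q 102.34.144.9: descend 0110011000100010100100000 ; hops seen [H7,H4] ; pick H4
  - 0.0.0.0/0 clear@0
  + 132.26.208.0/21 (H2) depth=21
  + 132.26.208.0/21 (H5) depth=21
  + 132.26.0.0/16 (H5) depth=16
  Q 250.99.220.54: descend 1 ; hops seen [∅] ; pick no-route
  Q 128.0.0.0: descend 10000 ; hops seen [H1] ; pick H1
  Q 132.26.208.0: descend 1000010000011010110100 ; hops seen [H1,H5,H5] ; pick H5
  Q 132.26.31.73: descend 1000010000011010 ; hops seen [H1,H5] ; pick H5

== LOOKUPS ==
["H6","H5","H5","H4","H5","H4","H4","no-route","H1","H5","H5"]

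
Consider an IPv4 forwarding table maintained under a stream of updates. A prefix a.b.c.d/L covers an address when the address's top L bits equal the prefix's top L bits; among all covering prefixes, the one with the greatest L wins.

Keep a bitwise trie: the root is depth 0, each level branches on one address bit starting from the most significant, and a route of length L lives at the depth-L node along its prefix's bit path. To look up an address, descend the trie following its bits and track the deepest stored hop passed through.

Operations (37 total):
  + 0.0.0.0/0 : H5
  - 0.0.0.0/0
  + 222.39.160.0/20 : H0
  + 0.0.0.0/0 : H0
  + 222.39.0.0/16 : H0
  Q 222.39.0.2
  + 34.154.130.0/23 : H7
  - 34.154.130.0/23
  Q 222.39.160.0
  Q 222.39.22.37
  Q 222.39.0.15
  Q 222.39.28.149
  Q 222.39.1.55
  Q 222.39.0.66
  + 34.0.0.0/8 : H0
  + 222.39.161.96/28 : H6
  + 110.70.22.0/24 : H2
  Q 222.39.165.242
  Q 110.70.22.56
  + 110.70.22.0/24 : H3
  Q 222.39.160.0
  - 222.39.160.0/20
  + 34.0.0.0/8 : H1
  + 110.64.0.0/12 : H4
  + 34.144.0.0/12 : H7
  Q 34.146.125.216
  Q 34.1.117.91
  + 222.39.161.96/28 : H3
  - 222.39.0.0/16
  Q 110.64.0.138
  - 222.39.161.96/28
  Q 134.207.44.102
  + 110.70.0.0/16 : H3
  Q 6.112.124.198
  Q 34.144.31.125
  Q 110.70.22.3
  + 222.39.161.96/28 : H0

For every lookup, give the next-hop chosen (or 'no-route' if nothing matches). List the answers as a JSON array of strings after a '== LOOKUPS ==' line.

Apply in order:
  add 0.0.0.0/0 -> H5 at depth 0
  - 0.0.0.0/0 clear@0
  add 222.39.160.0/20 -> H0 at depth 20
  add 0.0.0.0/0 -> H0 at depth 0
  add 222.39.0.0/16 -> H0 at depth 16
  Q 222.39.0.2: descend 1101111000100111 ; hops seen [H0,H0] ; pick H0
  add 34.154.130.0/23 -> H7 at depth 23
  - 34.154.130.0/23 clear@23
  Q 222.39.160.0: descend 11011110001001111010 ; hops seen [H0,H0,H0] ; pick H0
  Q 222.39.22.37: descend 1101111000100111 ; hops seen [H0,H0] ; pick H0
  Q 222.39.0.15: descend 1101111000100111 ; hops seen [H0,H0] ; pick H0
  Q 222.39.28.149: descend 1101111000100111 ; hops seen [H0,H0] ; pick H0
  Q 222.39.1.55: descend 1101111000100111 ; hops seen [H0,H0] ; pick H0
  Q 222.39.0.66: descend 1101111000100111 ; hops seen [H0,H0] ; pick H0
  add 34.0.0.0/8 -> H0 at depth 8
  add 222.39.161.96/28 -> H6 at depth 28
  add 110.70.22.0/24 -> H2 at depth 24
  Q 222.39.165.242: descend 110111100010011110100 ; hops seen [H0,H0,H0] ; pick H0
  Q 110.70.22.56: descend 011011100100011000010110 ; hops seen [H0,H2] ; pick H2
  add 110.70.22.0/24 -> H3 at depth 24
  Q 222.39.160.0: descend 11011110001001111010000 ; hops seen [H0,H0,H0] ; pick H0
  - 222.39.160.0/20 clear@20
  add 34.0.0.0/8 -> H1 at depth 8
  add 110.64.0.0/12 -> H4 at depth 12
  add 34.144.0.0/12 -> H7 at depth 12
  Q 34.146.125.216: descend 001000101001 ; hops seen [H0,H1,H7] ; pick H7
  Q 34.1.117.91: descend 00100010 ; hops seen [H0,H1] ; pick H1
  add 222.39.161.96/28 -> H3 at depth 28
  - 222.39.0.0/16 clear@16
  Q 110.64.0.138: descend 0110111001000 ; hops seen [H0,H4] ; pick H4
  - 222.39.161.96/28 clear@28
  Q 134.207.44.102: descend 1 ; hops seen [H0] ; pick H0
  add 110.70.0.0/16 -> H3 at depth 16
  Q 6.112.124.198: descend 00 ; hops seen [H0] ; pick H0
  Q 34.144.31.125: descend 001000101001 ; hops seen [H0,H1,H7] ; pick H7
  Q 110.70.22.3: descend 011011100100011000010110 ; hops seen [H0,H4,H3,H3] ; pick H3
  add 222.39.161.96/28 -> H0 at depth 28

== LOOKUPS ==
["H0","H0","H0","H0","H0","H0","H0","H0","H2","H0","H7","H1","H4","H0","H0","H7","H3"]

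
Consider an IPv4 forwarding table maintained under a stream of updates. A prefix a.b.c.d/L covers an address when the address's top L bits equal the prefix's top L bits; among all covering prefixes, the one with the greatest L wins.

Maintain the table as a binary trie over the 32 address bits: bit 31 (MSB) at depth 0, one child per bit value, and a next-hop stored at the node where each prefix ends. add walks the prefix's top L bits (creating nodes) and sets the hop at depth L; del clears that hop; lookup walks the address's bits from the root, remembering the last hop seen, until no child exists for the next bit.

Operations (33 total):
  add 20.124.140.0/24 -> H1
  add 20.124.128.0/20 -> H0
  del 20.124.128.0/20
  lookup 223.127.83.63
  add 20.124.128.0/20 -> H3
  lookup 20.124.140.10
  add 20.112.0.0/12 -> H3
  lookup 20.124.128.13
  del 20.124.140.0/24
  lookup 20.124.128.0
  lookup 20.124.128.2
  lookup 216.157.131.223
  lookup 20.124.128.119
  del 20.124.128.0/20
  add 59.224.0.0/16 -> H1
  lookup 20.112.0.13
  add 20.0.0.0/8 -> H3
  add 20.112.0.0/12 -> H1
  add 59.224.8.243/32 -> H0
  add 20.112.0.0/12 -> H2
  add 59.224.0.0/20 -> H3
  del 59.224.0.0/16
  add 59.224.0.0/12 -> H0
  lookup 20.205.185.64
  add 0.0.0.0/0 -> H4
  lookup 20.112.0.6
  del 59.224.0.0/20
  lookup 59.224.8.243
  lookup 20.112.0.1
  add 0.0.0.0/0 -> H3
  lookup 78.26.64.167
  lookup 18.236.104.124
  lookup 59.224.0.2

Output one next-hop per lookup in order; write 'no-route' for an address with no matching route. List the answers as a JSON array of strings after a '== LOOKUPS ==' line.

Process each operation:
  add 20.124.140.0/24 -> H1 at depth 24
  add 20.124.128.0/20 -> H0 at depth 20
  - 20.124.128.0/20 clear@20
  ? 223.127.83.63  path d0:-  best=no-route
  add 20.124.128.0/20 -> H3 at depth 20
  ? 20.124.140.10  path d0:-→d1:-→d2:-→d3:-→d4:-→d5:-→d6:-→d7:-→d8:-→d9:-→d10:-→d11:-→d12:-→d13:-→d14:-→d15:-→d16:-→d17:-→d18:-→d19:-→d20:H3→d21:-→d22:-→d23:-→d24:H1  best=H1
  add 20.112.0.0/12 -> H3 at depth 12
  ? 20.124.128.13  path d0:-→d1:-→d2:-→d3:-→d4:-→d5:-→d6:-→d7:-→d8:-→d9:-→d10:-→d11:-→d12:H3→d13:-→d14:-→d15:-→d16:-→d17:-→d18:-→d19:-→d20:H3  best=H3
  - 20.124.140.0/24 clear@24
  ? 20.124.128.0  path d0:-→d1:-→d2:-→d3:-→d4:-→d5:-→d6:-→d7:-→d8:-→d9:-→d10:-→d11:-→d12:H3→d13:-→d14:-→d15:-→d16:-→d17:-→d18:-→d19:-→d20:H3  best=H3
  ? 20.124.128.2  path d0:-→d1:-→d2:-→d3:-→d4:-→d5:-→d6:-→d7:-→d8:-→d9:-→d10:-→d11:-→d12:H3→d13:-→d14:-→d15:-→d16:-→d17:-→d18:-→d19:-→d20:H3  best=H3
  ? 216.157.131.223  path d0:-  best=no-route
  ? 20.124.128.119  path d0:-→d1:-→d2:-→d3:-→d4:-→d5:-→d6:-→d7:-→d8:-→d9:-→d10:-→d11:-→d12:H3→d13:-→d14:-→d15:-→d16:-→d17:-→d18:-→d19:-→d20:H3  best=H3
  - 20.124.128.0/20 clear@20
  add 59.224.0.0/16 -> H1 at depth 16
  ? 20.112.0.13  path d0:-→d1:-→d2:-→d3:-→d4:-→d5:-→d6:-→d7:-→d8:-→d9:-→d10:-→d11:-→d12:H3  best=H3
  add 20.0.0.0/8 -> H3 at depth 8
  add 20.112.0.0/12 -> H1 at depth 12
  add 59.224.8.243/32 -> H0 at depth 32
  add 20.112.0.0/12 -> H2 at depth 12
  add 59.224.0.0/20 -> H3 at depth 20
  - 59.224.0.0/16 clear@16
  add 59.224.0.0/12 -> H0 at depth 12
  ? 20.205.185.64  path d0:-→d1:-→d2:-→d3:-→d4:-→d5:-→d6:-→d7:-→d8:H3  best=H3
  add 0.0.0.0/0 -> H4 at depth 0
  ? 20.112.0.6  path d0:H4→d1:-→d2:-→d3:-→d4:-→d5:-→d6:-→d7:-→d8:H3→d9:-→d10:-→d11:-→d12:H2  best=H2
  - 59.224.0.0/20 clear@20
  ? 59.224.8.243  path d0:H4→d1:-→d2:-→d3:-→d4:-→d5:-→d6:-→d7:-→d8:-→d9:-→d10:-→d11:-→d12:H0→d13:-→d14:-→d15:-→d16:-→d17:-→d18:-→d19:-→d20:-→d21:-→d22:-→d23:-→d24:-→d25:-→d26:-→d27:-→d28:-→d29:-→d30:-→d31:-→d32:H0  best=H0
  ? 20.112.0.1  path d0:H4→d1:-→d2:-→d3:-→d4:-→d5:-→d6:-→d7:-→d8:H3→d9:-→d10:-→d11:-→d12:H2  best=H2
  add 0.0.0.0/0 -> H3 at depth 0
  ? 78.26.64.167  path d0:H3→d1:-  best=H3
  ? 18.236.104.124  path d0:H3→d1:-→d2:-→d3:-→d4:-→d5:-  best=H3
  ? 59.224.0.2  path d0:H3→d1:-→d2:-→d3:-→d4:-→d5:-→d6:-→d7:-→d8:-→d9:-→d10:-→d11:-→d12:H0→d13:-→d14:-→d15:-→d16:-→d17:-→d18:-→d19:-→d20:-  best=H0

== LOOKUPS ==
["no-route","H1","H3","H3","H3","no-route","H3","H3","H3","H2","H0","H2","H3","H3","H0"]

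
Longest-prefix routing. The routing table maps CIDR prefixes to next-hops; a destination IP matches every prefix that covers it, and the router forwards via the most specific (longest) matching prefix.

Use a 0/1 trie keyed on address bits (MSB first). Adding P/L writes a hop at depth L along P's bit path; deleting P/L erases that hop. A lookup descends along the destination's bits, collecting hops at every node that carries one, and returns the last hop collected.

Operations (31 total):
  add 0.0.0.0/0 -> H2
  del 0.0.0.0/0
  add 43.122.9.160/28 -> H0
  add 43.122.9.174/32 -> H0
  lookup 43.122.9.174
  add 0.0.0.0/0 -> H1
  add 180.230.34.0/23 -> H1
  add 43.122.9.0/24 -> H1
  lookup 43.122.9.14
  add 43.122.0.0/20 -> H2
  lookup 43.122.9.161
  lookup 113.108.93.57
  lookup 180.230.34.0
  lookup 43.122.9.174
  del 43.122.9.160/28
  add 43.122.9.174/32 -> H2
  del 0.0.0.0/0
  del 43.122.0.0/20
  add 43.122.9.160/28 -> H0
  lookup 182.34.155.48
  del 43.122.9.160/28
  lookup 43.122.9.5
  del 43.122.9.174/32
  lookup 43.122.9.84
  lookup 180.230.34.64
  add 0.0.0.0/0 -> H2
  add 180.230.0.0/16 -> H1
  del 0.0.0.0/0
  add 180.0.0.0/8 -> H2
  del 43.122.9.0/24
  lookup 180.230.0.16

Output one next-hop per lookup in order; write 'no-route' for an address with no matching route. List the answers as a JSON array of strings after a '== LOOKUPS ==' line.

Trace:
  add 0.0.0.0/0 -> H2 at depth 0
  del 0.0.0.0/0 (clear depth 0)
  add 43.122.9.160/28 -> H0 at depth 28
  add 43.122.9.174/32 -> H0 at depth 32
  lookup 43.122.9.174: bits 00101011011110100000100110101110 walk d0:-→d1:-→d2:-→d3:-→d4:-→d5:-→d6:-→d7:-→d8:-→d9:-→d10:-→d11:-→d12:-→d13:-→d14:-→d15:-→d16:-→d17:-→d18:-→d19:-→d20:-→d21:-→d22:-→d23:-→d24:-→d25:-→d26:-→d27:-→d28:H0→d29:-→d30:-→d31:-→d32:H0 -> H0
  add 0.0.0.0/0 -> H1 at depth 0
  add 180.230.34.0/23 -> H1 at depth 23
  add 43.122.9.0/24 -> H1 at depth 24
  lookup 43.122.9.14: bits 001010110111101000001001 walk d0:H1→d1:-→d2:-→d3:-→d4:-→d5:-→d6:-→d7:-→d8:-→d9:-→d10:-→d11:-→d12:-→d13:-→d14:-→d15:-→d16:-→d17:-→d18:-→d19:-→d20:-→d21:-→d22:-→d23:-→d24:H1 -> H1
  add 43.122.0.0/20 -> H2 at depth 20
  lookup 43.122.9.161: bits 0010101101111010000010011010 walk d0:H1→d1:-→d2:-→d3:-→d4:-→d5:-→d6:-→d7:-→d8:-→d9:-→d10:-→d11:-→d12:-→d13:-→d14:-→d15:-→d16:-→d17:-→d18:-→d19:-→d20:H2→d21:-→d22:-→d23:-→d24:H1→d25:-→d26:-→d27:-→d28:H0 -> H0
  lookup 113.108.93.57: bits 0 walk d0:H1→d1:- -> H1
  lookup 180.230.34.0: bits 10110100111001100010001 walk d0:H1→d1:-→d2:-→d3:-→d4:-→d5:-→d6:-→d7:-→d8:-→d9:-→d10:-→d11:-→d12:-→d13:-→d14:-→d15:-→d16:-→d17:-→d18:-→d19:-→d20:-→d21:-→d22:-→d23:H1 -> H1
  lookup 43.122.9.174: bits 00101011011110100000100110101110 walk d0:H1→d1:-→d2:-→d3:-→d4:-→d5:-→d6:-→d7:-→d8:-→d9:-→d10:-→d11:-→d12:-→d13:-→d14:-→d15:-→d16:-→d17:-→d18:-→d19:-→d20:H2→d21:-→d22:-→d23:-→d24:H1→d25:-→d26:-→d27:-→d28:H0→d29:-→d30:-→d31:-→d32:H0 -> H0
  del 43.122.9.160/28 (clear depth 28)
  add 43.122.9.174/32 -> H2 at depth 32
  del 0.0.0.0/0 (clear depth 0)
  del 43.122.0.0/20 (clear depth 20)
  add 43.122.9.160/28 -> H0 at depth 28
  lookup 182.34.155.48: bits 101101 walk d0:-→d1:-→d2:-→d3:-→d4:-→d5:-→d6:- -> no-route
  del 43.122.9.160/28 (clear depth 28)
  lookup 43.122.9.5: bits 001010110111101000001001 walk d0:-→d1:-→d2:-→d3:-→d4:-→d5:-→d6:-→d7:-→d8:-→d9:-→d10:-→d11:-→d12:-→d13:-→d14:-→d15:-→d16:-→d17:-→d18:-→d19:-→d20:-→d21:-→d22:-→d23:-→d24:H1 -> H1
  del 43.122.9.174/32 (clear depth 32)
  lookup 43.122.9.84: bits 001010110111101000001001 walk d0:-→d1:-→d2:-→d3:-→d4:-→d5:-→d6:-→d7:-→d8:-→d9:-→d10:-→d11:-→d12:-→d13:-→d14:-→d15:-→d16:-→d17:-→d18:-→d19:-→d20:-→d21:-→d22:-→d23:-→d24:H1 -> H1
  lookup 180.230.34.64: bits 10110100111001100010001 walk d0:-→d1:-→d2:-→d3:-→d4:-→d5:-→d6:-→d7:-→d8:-→d9:-→d10:-→d11:-→d12:-→d13:-→d14:-→d15:-→d16:-→d17:-→d18:-→d19:-→d20:-→d21:-→d22:-→d23:H1 -> H1
  add 0.0.0.0/0 -> H2 at depth 0
  add 180.230.0.0/16 -> H1 at depth 16
  del 0.0.0.0/0 (clear depth 0)
  add 180.0.0.0/8 -> H2 at depth 8
  del 43.122.9.0/24 (clear depth 24)
  lookup 180.230.0.16: bits 101101001110011000 walk d0:-→d1:-→d2:-→d3:-→d4:-→d5:-→d6:-→d7:-→d8:H2→d9:-→d10:-→d11:-→d12:-→d13:-→d14:-→d15:-→d16:H1→d17:-→d18:- -> H1

== LOOKUPS ==
["H0","H1","H0","H1","H1","H0","no-route","H1","H1","H1","H1"]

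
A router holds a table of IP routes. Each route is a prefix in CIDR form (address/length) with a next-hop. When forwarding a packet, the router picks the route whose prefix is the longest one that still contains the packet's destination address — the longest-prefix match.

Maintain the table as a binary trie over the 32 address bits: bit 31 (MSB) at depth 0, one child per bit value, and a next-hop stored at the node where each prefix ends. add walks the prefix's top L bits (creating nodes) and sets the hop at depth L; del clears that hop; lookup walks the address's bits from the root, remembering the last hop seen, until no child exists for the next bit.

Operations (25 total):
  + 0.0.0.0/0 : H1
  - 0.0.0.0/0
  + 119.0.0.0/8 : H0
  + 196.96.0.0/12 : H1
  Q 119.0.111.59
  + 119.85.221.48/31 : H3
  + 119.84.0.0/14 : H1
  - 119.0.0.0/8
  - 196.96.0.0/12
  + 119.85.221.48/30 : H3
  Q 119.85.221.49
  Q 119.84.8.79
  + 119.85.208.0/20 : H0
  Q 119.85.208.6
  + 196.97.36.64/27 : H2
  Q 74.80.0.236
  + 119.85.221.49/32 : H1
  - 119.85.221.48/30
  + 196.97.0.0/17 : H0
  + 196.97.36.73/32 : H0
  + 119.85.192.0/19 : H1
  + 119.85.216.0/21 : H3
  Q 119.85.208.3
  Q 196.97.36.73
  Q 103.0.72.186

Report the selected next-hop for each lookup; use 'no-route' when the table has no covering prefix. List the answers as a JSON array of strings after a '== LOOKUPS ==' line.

Trace:
  + 0.0.0.0/0 (H1) depth=0
  - 0.0.0.0/0 clear@0
  + 119.0.0.0/8 (H0) depth=8
  + 196.96.0.0/12 (H1) depth=12
  ? 119.0.111.59  path d0:-→d1:-→d2:-→d3:-→d4:-→d5:-→d6:-→d7:-→d8:H0  best=H0
  + 119.85.221.48/31 (H3) depth=31
  + 119.84.0.0/14 (H1) depth=14
  - 119.0.0.0/8 clear@8
  - 196.96.0.0/12 clear@12
  + 119.85.221.48/30 (H3) depth=30
  ? 119.85.221.49  path d0:-→d1:-→d2:-→d3:-→d4:-→d5:-→d6:-→d7:-→d8:-→d9:-→d10:-→d11:-→d12:-→d13:-→d14:H1→d15:-→d16:-→d17:-→d18:-→d19:-→d20:-→d21:-→d22:-→d23:-→d24:-→d25:-→d26:-→d27:-→d28:-→d29:-→d30:H3→d31:H3  best=H3
  ? 119.84.8.79  path d0:-→d1:-→d2:-→d3:-→d4:-→d5:-→d6:-→d7:-→d8:-→d9:-→d10:-→d11:-→d12:-→d13:-→d14:H1→d15:-  best=H1
  + 119.85.208.0/20 (H0) depth=20
  ? 119.85.208.6  path d0:-→d1:-→d2:-→d3:-→d4:-→d5:-→d6:-→d7:-→d8:-→d9:-→d10:-→d11:-→d12:-→d13:-→d14:H1→d15:-→d16:-→d17:-→d18:-→d19:-→d20:H0  best=H0
  + 196.97.36.64/27 (H2) depth=27
  ? 74.80.0.236  path d0:-→d1:-→d2:-  best=no-route
  + 119.85.221.49/32 (H1) depth=32
  - 119.85.221.48/30 clear@30
  + 196.97.0.0/17 (H0) depth=17
  + 196.97.36.73/32 (H0) depth=32
  + 119.85.192.0/19 (H1) depth=19
  + 119.85.216.0/21 (H3) depth=21
  ? 119.85.208.3  path d0:-→d1:-→d2:-→d3:-→d4:-→d5:-→d6:-→d7:-→d8:-→d9:-→d10:-→d11:-→d12:-→d13:-→d14:H1→d15:-→d16:-→d17:-→d18:-→d19:H1→d20:H0  best=H0
  ? 196.97.36.73  path d0:-→d1:-→d2:-→d3:-→d4:-→d5:-→d6:-→d7:-→d8:-→d9:-→d10:-→d11:-→d12:-→d13:-→d14:-→d15:-→d16:-→d17:H0→d18:-→d19:-→d20:-→d21:-→d22:-→d23:-→d24:-→d25:-→d26:-→d27:H2→d28:-→d29:-→d30:-→d31:-→d32:H0  best=H0
  ? 103.0.72.186  path d0:-→d1:-→d2:-→d3:-  best=no-route

== LOOKUPS ==
["H0","H3","H1","H0","no-route","H0","H0","no-route"]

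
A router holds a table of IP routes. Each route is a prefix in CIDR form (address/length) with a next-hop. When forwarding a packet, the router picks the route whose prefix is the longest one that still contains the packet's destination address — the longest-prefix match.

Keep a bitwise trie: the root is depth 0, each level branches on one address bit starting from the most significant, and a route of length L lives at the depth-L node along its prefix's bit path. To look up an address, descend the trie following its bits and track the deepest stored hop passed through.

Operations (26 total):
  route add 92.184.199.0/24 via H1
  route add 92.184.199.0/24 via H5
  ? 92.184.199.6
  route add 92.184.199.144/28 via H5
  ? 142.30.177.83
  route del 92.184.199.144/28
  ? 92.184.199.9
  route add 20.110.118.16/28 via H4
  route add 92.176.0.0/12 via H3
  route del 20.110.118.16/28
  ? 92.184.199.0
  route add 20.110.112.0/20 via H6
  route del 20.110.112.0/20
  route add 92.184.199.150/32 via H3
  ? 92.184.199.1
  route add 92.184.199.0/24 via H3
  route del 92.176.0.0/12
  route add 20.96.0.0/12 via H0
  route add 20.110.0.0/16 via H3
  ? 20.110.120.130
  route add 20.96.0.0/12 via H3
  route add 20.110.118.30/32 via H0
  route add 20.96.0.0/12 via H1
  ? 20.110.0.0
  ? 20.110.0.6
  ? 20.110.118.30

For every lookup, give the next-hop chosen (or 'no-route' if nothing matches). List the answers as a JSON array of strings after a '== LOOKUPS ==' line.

Apply in order:
  add 92.184.199.0/24 -> H1 at depth 24
  add 92.184.199.0/24 -> H5 at depth 24
  Q 92.184.199.6: descend 010111001011100011000111 ; hops seen [H5] ; pick H5
  add 92.184.199.144/28 -> H5 at depth 28
  Q 142.30.177.83: descend ε ; hops seen [∅] ; pick no-route
  - 92.184.199.144/28 clear@28
  Q 92.184.199.9: descend 010111001011100011000111 ; hops seen [H5] ; pick H5
  add 20.110.118.16/28 -> H4 at depth 28
  add 92.176.0.0/12 -> H3 at depth 12
  - 20.110.118.16/28 clear@28
  Q 92.184.199.0: descend 010111001011100011000111 ; hops seen [H3,H5] ; pick H5
  add 20.110.112.0/20 -> H6 at depth 20
  - 20.110.112.0/20 clear@20
  add 92.184.199.150/32 -> H3 at depth 32
  Q 92.184.199.1: descend 010111001011100011000111 ; hops seen [H3,H5] ; pick H5
  add 92.184.199.0/24 -> H3 at depth 24
  - 92.176.0.0/12 clear@12
  add 20.96.0.0/12 -> H0 at depth 12
  add 20.110.0.0/16 -> H3 at depth 16
  Q 20.110.120.130: descend 00010100011011100111 ; hops seen [H0,H3] ; pick H3
  add 20.96.0.0/12 -> H3 at depth 12
  add 20.110.118.30/32 -> H0 at depth 32
  add 20.96.0.0/12 -> H1 at depth 12
  Q 20.110.0.0: descend 00010100011011100 ; hops seen [H1,H3] ; pick H3
  Q 20.110.0.6: descend 00010100011011100 ; hops seen [H1,H3] ; pick H3
  Q 20.110.118.30: descend 00010100011011100111011000011110 ; hops seen [H1,H3,H0] ; pick H0

== LOOKUPS ==
["H5","no-route","H5","H5","H5","H3","H3","H3","H0"]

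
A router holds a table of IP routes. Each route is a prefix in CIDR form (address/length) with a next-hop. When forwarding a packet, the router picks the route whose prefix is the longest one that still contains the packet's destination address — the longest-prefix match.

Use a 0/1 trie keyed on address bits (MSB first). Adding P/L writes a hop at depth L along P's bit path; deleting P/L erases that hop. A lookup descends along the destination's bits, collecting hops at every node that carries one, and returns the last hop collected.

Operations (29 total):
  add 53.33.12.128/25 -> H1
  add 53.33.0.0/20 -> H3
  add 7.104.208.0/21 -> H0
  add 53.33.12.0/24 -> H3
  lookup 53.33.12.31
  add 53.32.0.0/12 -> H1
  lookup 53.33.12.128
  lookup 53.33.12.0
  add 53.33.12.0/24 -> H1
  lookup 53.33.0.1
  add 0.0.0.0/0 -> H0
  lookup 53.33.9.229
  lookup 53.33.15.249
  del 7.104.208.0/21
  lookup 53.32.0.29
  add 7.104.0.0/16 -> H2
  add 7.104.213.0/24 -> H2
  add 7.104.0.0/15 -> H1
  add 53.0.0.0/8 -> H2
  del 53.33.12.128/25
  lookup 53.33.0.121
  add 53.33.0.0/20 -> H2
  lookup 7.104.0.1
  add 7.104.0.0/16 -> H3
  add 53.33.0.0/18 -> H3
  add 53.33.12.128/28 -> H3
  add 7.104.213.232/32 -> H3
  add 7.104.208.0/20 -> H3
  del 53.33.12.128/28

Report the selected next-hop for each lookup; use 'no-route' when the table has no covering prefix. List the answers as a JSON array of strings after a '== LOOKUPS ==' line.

Trace:
  + 53.33.12.128/25 (H1) depth=25
  + 53.33.0.0/20 (H3) depth=20
  + 7.104.208.0/21 (H0) depth=21
  + 53.33.12.0/24 (H3) depth=24
  Q 53.33.12.31: descend 001101010010000100001100 ; hops seen [H3,H3] ; pick H3
  + 53.32.0.0/12 (H1) depth=12
  Q 53.33.12.128: descend 0011010100100001000011001 ; hops seen [H1,H3,H3,H1] ; pick H1
  Q 53.33.12.0: descend 001101010010000100001100 ; hops seen [H1,H3,H3] ; pick H3
  + 53.33.12.0/24 (H1) depth=24
  Q 53.33.0.1: descend 00110101001000010000 ; hops seen [H1,H3] ; pick H3
  + 0.0.0.0/0 (H0) depth=0
  Q 53.33.9.229: descend 001101010010000100001 ; hops seen [H0,H1,H3] ; pick H3
  Q 53.33.15.249: descend 0011010100100001000011 ; hops seen [H0,H1,H3] ; pick H3
  del 7.104.208.0/21 (clear depth 21)
  Q 53.32.0.29: descend 001101010010000 ; hops seen [H0,H1] ; pick H1
  + 7.104.0.0/16 (H2) depth=16
  + 7.104.213.0/24 (H2) depth=24
  + 7.104.0.0/15 (H1) depth=15
  + 53.0.0.0/8 (H2) depth=8
  del 53.33.12.128/25 (clear depth 25)
  Q 53.33.0.121: descend 00110101001000010000 ; hops seen [H0,H2,H1,H3] ; pick H3
  + 53.33.0.0/20 (H2) depth=20
  Q 7.104.0.1: descend 0000011101101000 ; hops seen [H0,H1,H2] ; pick H2
  + 7.104.0.0/16 (H3) depth=16
  + 53.33.0.0/18 (H3) depth=18
  + 53.33.12.128/28 (H3) depth=28
  + 7.104.213.232/32 (H3) depth=32
  + 7.104.208.0/20 (H3) depth=20
  del 53.33.12.128/28 (clear depth 28)

== LOOKUPS ==
["H3","H1","H3","H3","H3","H3","H1","H3","H2"]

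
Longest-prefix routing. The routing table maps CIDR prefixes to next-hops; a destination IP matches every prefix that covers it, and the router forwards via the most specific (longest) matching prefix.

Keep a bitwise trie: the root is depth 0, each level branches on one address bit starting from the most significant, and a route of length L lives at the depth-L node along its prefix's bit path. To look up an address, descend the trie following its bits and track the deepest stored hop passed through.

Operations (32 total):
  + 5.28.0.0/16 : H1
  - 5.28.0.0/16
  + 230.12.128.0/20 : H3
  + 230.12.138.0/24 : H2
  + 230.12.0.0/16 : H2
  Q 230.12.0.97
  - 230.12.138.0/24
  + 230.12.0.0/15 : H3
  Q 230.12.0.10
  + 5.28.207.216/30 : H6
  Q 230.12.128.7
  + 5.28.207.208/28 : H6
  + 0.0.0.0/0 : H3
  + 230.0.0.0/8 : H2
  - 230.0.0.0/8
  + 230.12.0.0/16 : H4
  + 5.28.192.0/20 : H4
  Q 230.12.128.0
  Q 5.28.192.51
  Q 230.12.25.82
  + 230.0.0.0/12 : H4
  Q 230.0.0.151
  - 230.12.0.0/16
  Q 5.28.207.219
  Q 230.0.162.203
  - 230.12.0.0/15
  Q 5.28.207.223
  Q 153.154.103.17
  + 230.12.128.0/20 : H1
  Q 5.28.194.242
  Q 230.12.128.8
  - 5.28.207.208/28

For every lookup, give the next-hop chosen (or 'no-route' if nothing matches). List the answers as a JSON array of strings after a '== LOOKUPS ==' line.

Trace:
  + 5.28.0.0/16 (H1) depth=16
  - 5.28.0.0/16 clear@16
  + 230.12.128.0/20 (H3) depth=20
  + 230.12.138.0/24 (H2) depth=24
  + 230.12.0.0/16 (H2) depth=16
  lookup 230.12.0.97: bits 1110011000001100 walk d0:-→d1:-→d2:-→d3:-→d4:-→d5:-→d6:-→d7:-→d8:-→d9:-→d10:-→d11:-→d12:-→d13:-→d14:-→d15:-→d16:H2 -> H2
  - 230.12.138.0/24 clear@24
  + 230.12.0.0/15 (H3) depth=15
  lookup 230.12.0.10: bits 1110011000001100 walk d0:-→d1:-→d2:-→d3:-→d4:-→d5:-→d6:-→d7:-→d8:-→d9:-→d10:-→d11:-→d12:-→d13:-→d14:-→d15:H3→d16:H2 -> H2
  + 5.28.207.216/30 (H6) depth=30
  lookup 230.12.128.7: bits 11100110000011001000 walk d0:-→d1:-→d2:-→d3:-→d4:-→d5:-→d6:-→d7:-→d8:-→d9:-→d10:-→d11:-→d12:-→d13:-→d14:-→d15:H3→d16:H2→d17:-→d18:-→d19:-→d20:H3 -> H3
  + 5.28.207.208/28 (H6) depth=28
  + 0.0.0.0/0 (H3) depth=0
  + 230.0.0.0/8 (H2) depth=8
  - 230.0.0.0/8 clear@8
  + 230.12.0.0/16 (H4) depth=16
  + 5.28.192.0/20 (H4) depth=20
  lookup 230.12.128.0: bits 11100110000011001000 walk d0:H3→d1:-→d2:-→d3:-→d4:-→d5:-→d6:-→d7:-→d8:-→d9:-→d10:-→d11:-→d12:-→d13:-→d14:-→d15:H3→d16:H4→d17:-→d18:-→d19:-→d20:H3 -> H3
  lookup 5.28.192.51: bits 00000101000111001100 walk d0:H3→d1:-→d2:-→d3:-→d4:-→d5:-→d6:-→d7:-→d8:-→d9:-→d10:-→d11:-→d12:-→d13:-→d14:-→d15:-→d16:-→d17:-→d18:-→d19:-→d20:H4 -> H4
  lookup 230.12.25.82: bits 1110011000001100 walk d0:H3→d1:-→d2:-→d3:-→d4:-→d5:-→d6:-→d7:-→d8:-→d9:-→d10:-→d11:-→d12:-→d13:-→d14:-→d15:H3→d16:H4 -> H4
  + 230.0.0.0/12 (H4) depth=12
  lookup 230.0.0.151: bits 111001100000 walk d0:H3→d1:-→d2:-→d3:-→d4:-→d5:-→d6:-→d7:-→d8:-→d9:-→d10:-→d11:-→d12:H4 -> H4
  - 230.12.0.0/16 clear@16
  lookup 5.28.207.219: bits 000001010001110011001111110110 walk d0:H3→d1:-→d2:-→d3:-→d4:-→d5:-→d6:-→d7:-→d8:-→d9:-→d10:-→d11:-→d12:-→d13:-→d14:-→d15:-→d16:-→d17:-→d18:-→d19:-→d20:H4→d21:-→d22:-→d23:-→d24:-→d25:-→d26:-→d27:-→d28:H6→d29:-→d30:H6 -> H6
  lookup 230.0.162.203: bits 111001100000 walk d0:H3→d1:-→d2:-→d3:-→d4:-→d5:-→d6:-→d7:-→d8:-→d9:-→d10:-→d11:-→d12:H4 -> H4
  - 230.12.0.0/15 clear@15
  lookup 5.28.207.223: bits 00000101000111001100111111011 walk d0:H3→d1:-→d2:-→d3:-→d4:-→d5:-→d6:-→d7:-→d8:-→d9:-→d10:-→d11:-→d12:-→d13:-→d14:-→d15:-→d16:-→d17:-→d18:-→d19:-→d20:H4→d21:-→d22:-→d23:-→d24:-→d25:-→d26:-→d27:-→d28:H6→d29:- -> H6
  lookup 153.154.103.17: bits 1 walk d0:H3→d1:- -> H3
  + 230.12.128.0/20 (H1) depth=20
  lookup 5.28.194.242: bits 00000101000111001100 walk d0:H3→d1:-→d2:-→d3:-→d4:-→d5:-→d6:-→d7:-→d8:-→d9:-→d10:-→d11:-→d12:-→d13:-→d14:-→d15:-→d16:-→d17:-→d18:-→d19:-→d20:H4 -> H4
  lookup 230.12.128.8: bits 11100110000011001000 walk d0:H3→d1:-→d2:-→d3:-→d4:-→d5:-→d6:-→d7:-→d8:-→d9:-→d10:-→d11:-→d12:H4→d13:-→d14:-→d15:-→d16:-→d17:-→d18:-→d19:-→d20:H1 -> H1
  - 5.28.207.208/28 clear@28

== LOOKUPS ==
["H2","H2","H3","H3","H4","H4","H4","H6","H4","H6","H3","H4","H1"]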